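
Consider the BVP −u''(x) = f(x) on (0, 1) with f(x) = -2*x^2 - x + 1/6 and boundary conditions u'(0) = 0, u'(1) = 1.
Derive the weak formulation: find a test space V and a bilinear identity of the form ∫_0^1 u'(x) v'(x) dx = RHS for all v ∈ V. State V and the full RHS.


V = H^1(0, 1) (v unrestricted at boundary; u is determined up to an additive constant); weak form: ∫_0^1 u'v' dx = ∫_0^1 (-2*x^2 - x + 1/6) v dx + v(1) for all v ∈ V.

Multiply both sides by a test function v and integrate from 0 to 1:
  ∫_0^1 −u''(x) v(x) dx = ∫_0^1 f(x) v(x) dx.
Integrate the LHS by parts once:
  ∫_0^1 −u'' v dx = −[u'(x) v(x)]_0^1 + ∫_0^1 u'(x) v'(x) dx.
Thus ∫_0^1 u'(x) v'(x) dx = ∫_0^1 f(x) v(x) dx + [u'(x) v(x)]_0^1.
Choose V so that boundary terms are either known or forced to vanish.
u has inhomogeneous Neumann u'(0) = 0, u'(1) = 1. [u' v]_0^1 = (1)·v(1) − (0)·v(0) = v(1). Take V = H^1(0, 1); boundary term becomes part of RHS.
Weak formulation: find u (satisfying any essential BC) such that ∫_0^1 u'(x) v'(x) dx = ∫_0^1 f v dx + v(1) for all v ∈ V (Neumann data are natural BCs: they enter the RHS as boundary terms).
Substituting f(x) = -2*x^2 - x + 1/6, the right-hand side is ∫_0^1 (-2*x^2 - x + 1/6) v dx + v(1).
Compatibility check (pure Neumann): taking v ≡ 1 ∈ V gives 0 = ∫_0^1 f dx + (1) − (0), i.e. ∫_0^1 f dx must equal u'(0) − u'(1) = -1. Indeed ∫_0^1 (-2*x^2 - x + 1/6) dx = -1, so the data are compatible. The solution is then unique only up to an additive constant (fix it e.g. by requiring ∫_0^1 u dx = 0).


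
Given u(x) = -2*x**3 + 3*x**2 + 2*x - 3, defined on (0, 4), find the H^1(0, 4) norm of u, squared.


||u||_{H^1}^2 = 607028/105

The H^1 norm (squared) on an interval (0, L) is
  ||u||_{H^1}^2 = ∫_0^L u(x)^2 dx + ∫_0^L u'(x)^2 dx.
Compute u'(x) = -6*x**2 + 6*x + 2.
Then u(x)^2 = 4*x**6 - 12*x**5 + x**4 + 24*x**3 - 14*x**2 - 12*x + 9 and u'(x)^2 = 36*x**4 - 72*x**3 + 12*x**2 + 24*x + 4.
Integrate each monomial from 0 to 4 using ∫_0^4 c·x^n dx = c·4^(n+1)/(n+1):
  ∫_0^4 u(x)^2 dx = ∫_0^4 (4*x^6 - 12*x^5 + x^4 + 24*x^3 - 14*x^2 - 12*x + 9) dx. Term by term:
    ∫_0^4 4*x^6 dx = 65536/7;  ∫_0^4 -12*x^5 dx = -8192;  ∫_0^4 x^4 dx = 1024/5;
    ∫_0^4 24*x^3 dx = 1536;  ∫_0^4 -14*x^2 dx = -896/3;  ∫_0^4 -12*x dx = -96;
    ∫_0^4 9 dx = 36.
  Sum: 65536/7 − 8192 + 1024/5 + 1536 − 896/3 − 96 + 36 = 268004/105.
  ∫_0^4 u'(x)^2 dx = ∫_0^4 (36*x^4 - 72*x^3 + 12*x^2 + 24*x + 4) dx. Term by term:
    ∫_0^4 36*x^4 dx = 36864/5;  ∫_0^4 -72*x^3 dx = -4608;  ∫_0^4 12*x^2 dx = 256;
    ∫_0^4 24*x dx = 192;  ∫_0^4 4 dx = 16.
  Sum: 36864/5 − 4608 + 256 + 192 + 16 = 16144/5.
Adding: ||u||_{H^1}^2 = 268004/105 + 16144/5 = 607028/105.


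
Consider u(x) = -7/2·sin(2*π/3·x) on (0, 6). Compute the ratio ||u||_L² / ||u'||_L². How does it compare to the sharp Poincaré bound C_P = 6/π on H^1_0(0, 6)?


||u||_L² / ||u'||_L² = 3/(2*π) < C_P = 6/π.

u(x) = -7/2·sin(2*π/3·x), so u'(x) = -7*π*cos(2*π*x/3)/3.
Writing u(x) = A·sin(kπx/L) with A = -7/2 and k = 4, use ∫_0^L sin²(kπx/L) dx = L/2 and ∫_0^L cos²(kπx/L) dx = L/2.
u² = 49/4·sin²(2*π/3·x) and (u')² = 49*π^2/9·cos²(2*π/3·x), and each of sin², cos² integrates to L/2 = 3 over (0, 6).
∫_0^6 u² dx = 147/4, so ||u||_L² = 7*sqrt(3)/2.
∫_0^6 (u')² dx = 49*π^2/3, so ||u'||_L² = 7*sqrt(3)*π/3.
Ratio ||u||_L² / ||u'||_L² = 3/(2*π).
Sharp Poincaré constant on H^1_0(0, 6) is C_P = L/π = 6/π, achieved by sin(π/6·x).
This is the k = 4 harmonic; the ratio L/(kπ) is strictly less than C_P = L/π, consistent with the sharp inequality ||u||_L² ≤ C_P ||u'||_L².


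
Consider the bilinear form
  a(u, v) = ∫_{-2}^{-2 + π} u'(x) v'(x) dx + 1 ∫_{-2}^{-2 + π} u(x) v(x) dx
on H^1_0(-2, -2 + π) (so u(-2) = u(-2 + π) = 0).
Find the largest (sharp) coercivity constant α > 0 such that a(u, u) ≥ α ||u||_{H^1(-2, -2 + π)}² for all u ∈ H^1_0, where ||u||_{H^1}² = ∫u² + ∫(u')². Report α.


α = 1

Coercivity of a(·,·) on H^1_0(-2, -2 + π) means a(u, u) ≥ α ||u||_{H^1}² for every u ∈ H^1_0.
The interval has length L = π, and Poincaré/coercivity depend only on L. Here a(u, u) = ∫(u')² + (1)·∫u².
Here c = 1 ≥ 1, so a(u,u) = ∫(u')² + c∫u² ≥ ∫(u')² + ∫u² = ||u||_{H^1}², i.e. α = 1 works. No larger α is possible: a(u,u) ≥ α||u||_{H^1}² means (1−α)∫(u')² ≥ (α−c)∫u², and for the modes u_n = sin(nπ(x−x₀)/L) (x₀ the left endpoint) one has ∫u_n²/∫(u_n')² = (L/(nπ))² → 0, so a(u_n,u_n)/||u_n||_{H^1}² → 1. Hence the optimal constant is α = 1.
Therefore α = 1.


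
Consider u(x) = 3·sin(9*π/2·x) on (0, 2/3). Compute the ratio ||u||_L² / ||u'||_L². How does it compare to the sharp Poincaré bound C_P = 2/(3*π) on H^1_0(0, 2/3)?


||u||_L² / ||u'||_L² = 2/(9*π) < C_P = 2/(3*π).

u(x) = 3·sin(9*π/2·x), so u'(x) = 27*π*cos(9*π*x/2)/2.
Writing u(x) = A·sin(kπx/L) with A = 3 and k = 3, use ∫_0^L sin²(kπx/L) dx = L/2 and ∫_0^L cos²(kπx/L) dx = L/2.
u² = 9·sin²(9*π/2·x) and (u')² = 729*π^2/4·cos²(9*π/2·x), and each of sin², cos² integrates to L/2 = 1/3 over (0, 2/3).
∫_0^2/3 u² dx = 3, so ||u||_L² = sqrt(3).
∫_0^2/3 (u')² dx = 243*π^2/4, so ||u'||_L² = 9*sqrt(3)*π/2.
Ratio ||u||_L² / ||u'||_L² = 2/(9*π).
Sharp Poincaré constant on H^1_0(0, 2/3) is C_P = L/π = 2/(3*π), achieved by sin(3*π/2·x).
This is the k = 3 harmonic; the ratio L/(kπ) is strictly less than C_P = L/π, consistent with the sharp inequality ||u||_L² ≤ C_P ||u'||_L².


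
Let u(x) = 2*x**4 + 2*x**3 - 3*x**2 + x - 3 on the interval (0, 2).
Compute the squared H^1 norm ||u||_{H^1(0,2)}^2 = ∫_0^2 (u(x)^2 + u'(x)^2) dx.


||u||_{H^1}^2 = 87088/45

The H^1 norm (squared) on an interval (0, L) is
  ||u||_{H^1}^2 = ∫_0^L u(x)^2 dx + ∫_0^L u'(x)^2 dx.
Compute u'(x) = 8*x**3 + 6*x**2 - 6*x + 1.
Then u(x)^2 = 4*x**8 + 8*x**7 - 8*x**6 - 8*x**5 + x**4 - 18*x**3 + 19*x**2 - 6*x + 9 and u'(x)^2 = 64*x**6 + 96*x**5 - 60*x**4 - 56*x**3 + 48*x**2 - 12*x + 1.
Integrate each monomial from 0 to 2 using ∫_0^2 c·x^n dx = c·2^(n+1)/(n+1):
  ∫_0^2 u(x)^2 dx = ∫_0^2 (4*x^8 + 8*x^7 - 8*x^6 - 8*x^5 + x^4 - 18*x^3 + 19*x^2 - 6*x + 9) dx. Term by term:
    ∫_0^2 4*x^8 dx = 2048/9;  ∫_0^2 8*x^7 dx = 256;  ∫_0^2 -8*x^6 dx = -1024/7;
    ∫_0^2 -8*x^5 dx = -256/3;  ∫_0^2 x^4 dx = 32/5;  ∫_0^2 -18*x^3 dx = -72;
    ∫_0^2 19*x^2 dx = 152/3;  ∫_0^2 -6*x dx = -12;  ∫_0^2 9 dx = 18.
  Sum: 2048/9 + 256 − 1024/7 − 256/3 + 32/5 − 72 + 152/3 − 12 + 18 = 76546/315.
  ∫_0^2 u'(x)^2 dx = ∫_0^2 (64*x^6 + 96*x^5 - 60*x^4 - 56*x^3 + 48*x^2 - 12*x + 1) dx. Term by term:
    ∫_0^2 64*x^6 dx = 8192/7;  ∫_0^2 96*x^5 dx = 1024;  ∫_0^2 -60*x^4 dx = -384;
    ∫_0^2 -56*x^3 dx = -224;  ∫_0^2 48*x^2 dx = 128;  ∫_0^2 -12*x dx = -24;
    ∫_0^2 1 dx = 2.
  Sum: 8192/7 + 1024 − 384 − 224 + 128 − 24 + 2 = 11846/7.
Adding: ||u||_{H^1}^2 = 76546/315 + 11846/7 = 87088/45.


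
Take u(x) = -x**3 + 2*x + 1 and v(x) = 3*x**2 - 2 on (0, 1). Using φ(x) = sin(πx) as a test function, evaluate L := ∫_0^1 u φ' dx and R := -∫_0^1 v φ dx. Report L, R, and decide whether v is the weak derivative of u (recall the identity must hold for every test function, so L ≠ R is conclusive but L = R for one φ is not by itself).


LHS = (-12 - π^2)/π^3, RHS = (π^2 + 12)/π^3. No, v is not the weak derivative of u.

u(x) = -x**3 + 2*x + 1, classical derivative u'(x) = 2 - 3*x**2.
φ(x) = sin(πx), so φ'(x) = π*cos(π*x).
Note φ(0) = φ(1) = 0, so the boundary term u·φ vanishes.
LHS = ∫_0^1 u(x) φ'(x) dx = ∫_0^1 (-π*x^3*cos(π*x) + 2*π*x*cos(π*x) + π*cos(π*x)) dx. Term by term:
  ∫_0^1 π*cos(π*x) dx = 0;  ∫_0^1 -π*x^3*cos(π*x) dx = -12/π^3 + 3/π;  ∫_0^1 2*π*x*cos(π*x) dx = -4/π.
Sum: 0 + -12/π^3 + 3/π − 4/π = (-12 - π^2)/π^3.
So LHS = (-12 - π^2)/π^3.
∫_0^1 v(x) φ(x) dx = ∫_0^1 (3*x^2*sin(π*x) - 2*sin(π*x)) dx. Term by term:
  ∫_0^1 -2*sin(π*x) dx = -4/π;  ∫_0^1 3*x^2*sin(π*x) dx = -12/π^3 + 3/π.
Sum: -4/π + -12/π^3 + 3/π = (-12 - π^2)/π^3.
So RHS = -∫_0^1 v(x) φ(x) dx = (π^2 + 12)/π^3.
LHS − RHS = -24/π^3 - 2/π ≠ 0, so the identity fails.
(For a valid weak derivative the identity must hold for EVERY test function, in particular this one. The failure shows v is NOT the weak derivative of u.)
Correct weak derivative would be u'(x) = 2 - 3*x**2.


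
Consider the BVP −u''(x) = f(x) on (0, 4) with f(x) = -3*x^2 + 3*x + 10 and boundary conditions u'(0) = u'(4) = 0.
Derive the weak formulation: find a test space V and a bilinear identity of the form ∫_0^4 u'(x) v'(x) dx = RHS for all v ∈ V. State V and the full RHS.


V = H^1(0, 4) (no boundary constraint on v; u is determined up to an additive constant); weak form: ∫_0^4 u'v' dx = ∫_0^4 (-3*x^2 + 3*x + 10) v dx for all v ∈ V.

Multiply both sides by a test function v and integrate from 0 to 4:
  ∫_0^4 −u''(x) v(x) dx = ∫_0^4 f(x) v(x) dx.
Integrate the LHS by parts once:
  ∫_0^4 −u'' v dx = −[u'(x) v(x)]_0^4 + ∫_0^4 u'(x) v'(x) dx.
Thus ∫_0^4 u'(x) v'(x) dx = ∫_0^4 f(x) v(x) dx + [u'(x) v(x)]_0^4.
Choose V so that boundary terms are either known or forced to vanish.
u has homogeneous Neumann: u'(0) = u'(4) = 0. So [u' v]_0^4 = 0·v(4) − 0·v(0) = 0 for any v; take V = H^1(0, 4).
Weak formulation: find u (satisfying any essential BC) such that ∫_0^4 u'(x) v'(x) dx = ∫_0^4 f v dx for all v ∈ V (homogeneous Neumann, so boundary terms vanish).
Substituting f(x) = -3*x^2 + 3*x + 10, the right-hand side is ∫_0^4 (-3*x^2 + 3*x + 10) v dx.
Compatibility check (pure Neumann): taking v ≡ 1 ∈ V gives 0 = ∫_0^4 f dx + (0) − (0), i.e. ∫_0^4 f dx must equal u'(0) − u'(4) = 0. Indeed ∫_0^4 (-3*x^2 + 3*x + 10) dx = 0, so the data are compatible. The solution is then unique only up to an additive constant (fix it e.g. by requiring ∫_0^4 u dx = 0).


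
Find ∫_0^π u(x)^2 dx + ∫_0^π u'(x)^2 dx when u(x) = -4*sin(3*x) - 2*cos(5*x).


||u||_{H^1(0,π)}^2 = 132*π

u'(x) = 10*sin(5*x) - 12*cos(3*x).
Expand u² and (u')² and integrate term by term on (0, π), using: for integers n ≥ 1, ∫_0^π sin²(nx) dx = ∫_0^π cos²(nx) dx = π/2; for n ≠ n', ∫_0^π sin(nx)sin(n'x) dx = ∫_0^π cos(nx)cos(n'x) dx = 0; and by product-to-sum, ∫_0^π sin(nx)cos(n'x) dx = ½∫_0^π [sin((n+n')x) + sin((n−n')x)] dx, which is 0 when n+n' is even and 2n/(n²−n'²) when n+n' is odd (it need not vanish on (0, π)).
  u² squared terms: (-4)²·∫sin(3x)² dx = 16·π/2 = 8*π;  (-2)²·∫cos(5x)² dx = 4·π/2 = 2*π.
  u² cross terms: 2·(-4)·(-2)·∫sin(3x)·cos(5x) dx = 16·(0) = 0.
  So ∫_0^π u² dx = 8*π + 2*π + 0 = 10*π.
  (u')² squared terms: (-12)²·∫cos(3x)² dx = 144·π/2 = 72*π;  (10)²·∫sin(5x)² dx = 100·π/2 = 50*π.
  (u')² cross terms: 2·(-12)·(10)·∫cos(3x)·sin(5x) dx = -240·(0) = 0.
  So ∫_0^π (u')² dx = 72*π + 50*π + 0 = 122*π.
||u||_{H^1}^2 = (10*π) + (122*π) = 132*π.


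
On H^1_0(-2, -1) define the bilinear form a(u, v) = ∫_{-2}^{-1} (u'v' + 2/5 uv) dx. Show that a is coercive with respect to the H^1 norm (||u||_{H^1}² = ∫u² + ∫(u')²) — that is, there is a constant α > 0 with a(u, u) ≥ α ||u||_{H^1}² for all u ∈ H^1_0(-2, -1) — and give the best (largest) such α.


α = (2/5 + π^2)/(1 + π^2)

Coercivity of a(·,·) on H^1_0(-2, -1) means a(u, u) ≥ α ||u||_{H^1}² for every u ∈ H^1_0.
The interval has length L = 1, and Poincaré/coercivity depend only on L. Here a(u, u) = ∫(u')² + (2/5)·∫u².
Here 0 < c = 2/5 < 1. The condition a(u,u) ≥ α||u||_{H^1}² reads (1−α)∫(u')² ≥ (α−c)∫u². Any admissible α is ≤ 1 (rapidly oscillating u have ∫u²/∫(u')² → 0), and α = 1 would force 0 ≥ (1−c)∫u², impossible since c < 1; so 1−α > 0. By the sharp Poincaré inequality on H^1_0 of an interval of length L, ∫(u')² ≥ (π/L)²∫u² with equality for the first sine mode sin(π(x−x₀)/L) (x₀ the left endpoint), so the inequality holds for all u iff (1−α)(π/L)² ≥ α − c, i.e. α ≤ ((π/L)² + c)/((π/L)² + 1) = (1 + c(L/π)²)/(1 + (L/π)²). With (π/L)² = π^2 and c = 2/5, the largest admissible constant is α = ((π/L)² + c)/((π/L)² + 1).
Simplifying, α = (2/5 + π^2)/(1 + π^2).


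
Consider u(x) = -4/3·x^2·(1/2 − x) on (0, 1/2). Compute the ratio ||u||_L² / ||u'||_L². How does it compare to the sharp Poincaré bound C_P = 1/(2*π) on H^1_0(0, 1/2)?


||u||_L² / ||u'||_L² = sqrt(14)/28 < C_P = 1/(2*π).

u(x) = -4/3·x^2·(1/2 − x), so u'(x) = 4*x*(3*x - 1)/3.
u(x) = -4/3·x^2·(1/2 − x) vanishes at x = 0 and x = 1/2, so u ∈ H^1_0(0, 1/2). Differentiate via the product rule and integrate the resulting polynomials term by term.
  ∫_0^1/2 u² dx = ∫_0^1/2 (16*x^6/9 - 16*x^5/9 + 4*x^4/9) dx. Term by term:
    ∫_0^1/2 16*x^6/9 dx = 1/504;  ∫_0^1/2 -16*x^5/9 dx = -1/216;  ∫_0^1/2 4*x^4/9 dx = 1/360.
  Sum: 1/504 − 1/216 + 1/360 = 1/7560.
  ∫_0^1/2 (u')² dx = ∫_0^1/2 (16*x^4 - 32*x^3/3 + 16*x^2/9) dx. Term by term:
    ∫_0^1/2 16*x^4 dx = 1/10;  ∫_0^1/2 -32*x^3/3 dx = -1/6;  ∫_0^1/2 16*x^2/9 dx = 2/27.
  Sum: 1/10 − 1/6 + 2/27 = 1/135.
∫_0^1/2 u² dx = 1/7560, so ||u||_L² = sqrt(210)/1260.
∫_0^1/2 (u')² dx = 1/135, so ||u'||_L² = sqrt(15)/45.
Ratio ||u||_L² / ||u'||_L² = sqrt(14)/28.
Sharp Poincaré constant on H^1_0(0, 1/2) is C_P = L/π = 1/(2*π), achieved by sin(2*π·x).
A polynomial bump cannot attain the sharp Poincaré constant (only the first sine eigenfunction does), so the ratio is strictly less than C_P, consistent with ||u||_L² ≤ C_P ||u'||_L².


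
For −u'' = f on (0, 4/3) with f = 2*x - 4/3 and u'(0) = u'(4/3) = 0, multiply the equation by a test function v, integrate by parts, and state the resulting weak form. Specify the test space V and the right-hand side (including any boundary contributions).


V = H^1(0, 4/3) (no boundary constraint on v; u is determined up to an additive constant); weak form: ∫_0^4/3 u'v' dx = ∫_0^4/3 (2*x - 4/3) v dx for all v ∈ V.

Multiply both sides by a test function v and integrate from 0 to 4/3:
  ∫_0^4/3 −u''(x) v(x) dx = ∫_0^4/3 f(x) v(x) dx.
Integrate the LHS by parts once:
  ∫_0^4/3 −u'' v dx = −[u'(x) v(x)]_0^4/3 + ∫_0^4/3 u'(x) v'(x) dx.
Thus ∫_0^4/3 u'(x) v'(x) dx = ∫_0^4/3 f(x) v(x) dx + [u'(x) v(x)]_0^4/3.
Choose V so that boundary terms are either known or forced to vanish.
u has homogeneous Neumann: u'(0) = u'(4/3) = 0. So [u' v]_0^4/3 = 0·v(4/3) − 0·v(0) = 0 for any v; take V = H^1(0, 4/3).
Weak formulation: find u (satisfying any essential BC) such that ∫_0^4/3 u'(x) v'(x) dx = ∫_0^4/3 f v dx for all v ∈ V (homogeneous Neumann, so boundary terms vanish).
Substituting f(x) = 2*x - 4/3, the right-hand side is ∫_0^4/3 (2*x - 4/3) v dx.
Compatibility check (pure Neumann): taking v ≡ 1 ∈ V gives 0 = ∫_0^4/3 f dx + (0) − (0), i.e. ∫_0^4/3 f dx must equal u'(0) − u'(4/3) = 0. Indeed ∫_0^4/3 (2*x - 4/3) dx = 0, so the data are compatible. The solution is then unique only up to an additive constant (fix it e.g. by requiring ∫_0^4/3 u dx = 0).


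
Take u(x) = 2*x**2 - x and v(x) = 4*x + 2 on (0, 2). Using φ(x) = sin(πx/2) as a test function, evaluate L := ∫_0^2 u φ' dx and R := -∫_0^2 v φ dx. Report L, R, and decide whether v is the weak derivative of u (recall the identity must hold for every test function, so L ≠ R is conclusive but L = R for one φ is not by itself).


LHS = -12/π, RHS = -24/π. No, v is not the weak derivative of u.

u(x) = 2*x**2 - x, classical derivative u'(x) = 4*x - 1.
φ(x) = sin(πx/2), so φ'(x) = π*cos(π*x/2)/2.
Note φ(0) = φ(2) = 0, so the boundary term u·φ vanishes.
LHS = ∫_0^2 u(x) φ'(x) dx = ∫_0^2 (π*x^2*cos(π*x/2) - π*x*cos(π*x/2)/2) dx. Term by term:
  ∫_0^2 π*x^2*cos(π*x/2) dx = -16/π;  ∫_0^2 -π*x*cos(π*x/2)/2 dx = 4/π.
Sum: -16/π + 4/π = -12/π.
So LHS = -12/π.
∫_0^2 v(x) φ(x) dx = ∫_0^2 (4*x*sin(π*x/2) + 2*sin(π*x/2)) dx. Term by term:
  ∫_0^2 2*sin(π*x/2) dx = 8/π;  ∫_0^2 4*x*sin(π*x/2) dx = 16/π.
Sum: 8/π + 16/π = 24/π.
So RHS = -∫_0^2 v(x) φ(x) dx = -24/π.
LHS − RHS = 12/π ≠ 0, so the identity fails.
(For a valid weak derivative the identity must hold for EVERY test function, in particular this one. The failure shows v is NOT the weak derivative of u.)
Correct weak derivative would be u'(x) = 4*x - 1.


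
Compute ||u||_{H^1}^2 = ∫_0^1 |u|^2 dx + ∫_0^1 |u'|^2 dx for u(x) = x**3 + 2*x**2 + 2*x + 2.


||u||_{H^1}^2 = 1629/35

The H^1 norm (squared) on an interval (0, L) is
  ||u||_{H^1}^2 = ∫_0^L u(x)^2 dx + ∫_0^L u'(x)^2 dx.
Compute u'(x) = 3*x**2 + 4*x + 2.
Then u(x)^2 = x**6 + 4*x**5 + 8*x**4 + 12*x**3 + 12*x**2 + 8*x + 4 and u'(x)^2 = 9*x**4 + 24*x**3 + 28*x**2 + 16*x + 4.
Integrate each monomial from 0 to 1 using ∫_0^1 c·x^n dx = c·1^(n+1)/(n+1):
  ∫_0^1 u(x)^2 dx = ∫_0^1 (x^6 + 4*x^5 + 8*x^4 + 12*x^3 + 12*x^2 + 8*x + 4) dx. Term by term:
    ∫_0^1 x^6 dx = 1/7;  ∫_0^1 4*x^5 dx = 2/3;  ∫_0^1 8*x^4 dx = 8/5;
    ∫_0^1 12*x^3 dx = 3;  ∫_0^1 12*x^2 dx = 4;  ∫_0^1 8*x dx = 4;
    ∫_0^1 4 dx = 4.
  Sum: 1/7 + 2/3 + 8/5 + 3 + 4 + 4 + 4 = 1828/105.
  ∫_0^1 u'(x)^2 dx = ∫_0^1 (9*x^4 + 24*x^3 + 28*x^2 + 16*x + 4) dx. Term by term:
    ∫_0^1 9*x^4 dx = 9/5;  ∫_0^1 24*x^3 dx = 6;  ∫_0^1 28*x^2 dx = 28/3;
    ∫_0^1 16*x dx = 8;  ∫_0^1 4 dx = 4.
  Sum: 9/5 + 6 + 28/3 + 8 + 4 = 437/15.
Adding: ||u||_{H^1}^2 = 1828/105 + 437/15 = 1629/35.


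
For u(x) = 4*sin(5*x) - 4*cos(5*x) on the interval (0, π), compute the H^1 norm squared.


||u||_{H^1(0,π)}^2 = 416*π

u'(x) = 20*sin(5*x) + 20*cos(5*x).
Expand u² and (u')² and integrate term by term on (0, π), using: for integers n ≥ 1, ∫_0^π sin²(nx) dx = ∫_0^π cos²(nx) dx = π/2; for n ≠ n', ∫_0^π sin(nx)sin(n'x) dx = ∫_0^π cos(nx)cos(n'x) dx = 0; and by product-to-sum, ∫_0^π sin(nx)cos(n'x) dx = ½∫_0^π [sin((n+n')x) + sin((n−n')x)] dx, which is 0 when n+n' is even and 2n/(n²−n'²) when n+n' is odd (it need not vanish on (0, π)).
  u² squared terms: (-4)²·∫cos(5x)² dx = 16·π/2 = 8*π;  (4)²·∫sin(5x)² dx = 16·π/2 = 8*π.
  u² cross terms: 2·(-4)·(4)·∫cos(5x)·sin(5x) dx = -32·(0) = 0.
  So ∫_0^π u² dx = 8*π + 8*π + 0 = 16*π.
  (u')² squared terms: (20)²·∫cos(5x)² dx = 400·π/2 = 200*π;  (20)²·∫sin(5x)² dx = 400·π/2 = 200*π.
  (u')² cross terms: 2·(20)·(20)·∫cos(5x)·sin(5x) dx = 800·(0) = 0.
  So ∫_0^π (u')² dx = 200*π + 200*π + 0 = 400*π.
||u||_{H^1}^2 = (16*π) + (400*π) = 416*π.


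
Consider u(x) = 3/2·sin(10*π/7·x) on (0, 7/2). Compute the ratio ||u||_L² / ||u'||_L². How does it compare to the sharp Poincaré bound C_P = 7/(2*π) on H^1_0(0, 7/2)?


||u||_L² / ||u'||_L² = 7/(10*π) < C_P = 7/(2*π).

u(x) = 3/2·sin(10*π/7·x), so u'(x) = 15*π*cos(10*π*x/7)/7.
Writing u(x) = A·sin(kπx/L) with A = 3/2 and k = 5, use ∫_0^L sin²(kπx/L) dx = L/2 and ∫_0^L cos²(kπx/L) dx = L/2.
u² = 9/4·sin²(10*π/7·x) and (u')² = 225*π^2/49·cos²(10*π/7·x), and each of sin², cos² integrates to L/2 = 7/4 over (0, 7/2).
∫_0^7/2 u² dx = 63/16, so ||u||_L² = 3*sqrt(7)/4.
∫_0^7/2 (u')² dx = 225*π^2/28, so ||u'||_L² = 15*sqrt(7)*π/14.
Ratio ||u||_L² / ||u'||_L² = 7/(10*π).
Sharp Poincaré constant on H^1_0(0, 7/2) is C_P = L/π = 7/(2*π), achieved by sin(2*π/7·x).
This is the k = 5 harmonic; the ratio L/(kπ) is strictly less than C_P = L/π, consistent with the sharp inequality ||u||_L² ≤ C_P ||u'||_L².


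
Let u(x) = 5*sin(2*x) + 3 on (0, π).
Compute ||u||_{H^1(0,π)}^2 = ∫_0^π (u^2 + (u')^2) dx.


||u||_{H^1(0,π)}^2 = 143*π/2

u'(x) = 10*cos(2*x).
Expand u² and (u')² and integrate term by term on (0, π), using: for integers n ≥ 1, ∫_0^π sin²(nx) dx = ∫_0^π cos²(nx) dx = π/2; for n ≠ n', ∫_0^π sin(nx)sin(n'x) dx = ∫_0^π cos(nx)cos(n'x) dx = 0; and by product-to-sum, ∫_0^π sin(nx)cos(n'x) dx = ½∫_0^π [sin((n+n')x) + sin((n−n')x)] dx, which is 0 when n+n' is even and 2n/(n²−n'²) when n+n' is odd (it need not vanish on (0, π)). For the constant mode: ∫_0^π 1 dx = π, ∫_0^π cos(nx) dx = 0, ∫_0^π sin(nx) dx = (1−(−1)^n)/n.
  u² squared terms: (3)²·∫1 dx = 9·π = 9*π;  (5)²·∫sin(2x)² dx = 25·π/2 = 25*π/2.
  u² cross terms: 2·(3)·(5)·∫1·sin(2x) dx = 30·(0) = 0.
  So ∫_0^π u² dx = 9*π + 25*π/2 + 0 = 43*π/2.
  (u')² squared terms: (10)²·∫cos(2x)² dx = 100·π/2 = 50*π.
  So ∫_0^π (u')² dx = 50*π.
||u||_{H^1}^2 = (43*π/2) + (50*π) = 143*π/2.


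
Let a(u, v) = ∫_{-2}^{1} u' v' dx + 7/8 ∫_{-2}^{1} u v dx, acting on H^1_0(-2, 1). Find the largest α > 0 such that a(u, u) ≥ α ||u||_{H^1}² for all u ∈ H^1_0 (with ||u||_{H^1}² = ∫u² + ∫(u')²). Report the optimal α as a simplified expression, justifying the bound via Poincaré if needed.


α = (63/8 + π^2)/(9 + π^2)

Coercivity of a(·,·) on H^1_0(-2, 1) means a(u, u) ≥ α ||u||_{H^1}² for every u ∈ H^1_0.
The interval has length L = 3, and Poincaré/coercivity depend only on L. Here a(u, u) = ∫(u')² + (7/8)·∫u².
Here 0 < c = 7/8 < 1. The condition a(u,u) ≥ α||u||_{H^1}² reads (1−α)∫(u')² ≥ (α−c)∫u². Any admissible α is ≤ 1 (rapidly oscillating u have ∫u²/∫(u')² → 0), and α = 1 would force 0 ≥ (1−c)∫u², impossible since c < 1; so 1−α > 0. By the sharp Poincaré inequality on H^1_0 of an interval of length L, ∫(u')² ≥ (π/L)²∫u² with equality for the first sine mode sin(π(x−x₀)/L) (x₀ the left endpoint), so the inequality holds for all u iff (1−α)(π/L)² ≥ α − c, i.e. α ≤ ((π/L)² + c)/((π/L)² + 1) = (1 + c(L/π)²)/(1 + (L/π)²). With (π/L)² = π^2/9 and c = 7/8, the largest admissible constant is α = ((π/L)² + c)/((π/L)² + 1).
Simplifying, α = (63/8 + π^2)/(9 + π^2).


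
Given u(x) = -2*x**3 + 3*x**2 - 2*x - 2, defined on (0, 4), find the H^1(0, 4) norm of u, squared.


||u||_{H^1}^2 = 858272/105

The H^1 norm (squared) on an interval (0, L) is
  ||u||_{H^1}^2 = ∫_0^L u(x)^2 dx + ∫_0^L u'(x)^2 dx.
Compute u'(x) = -6*x**2 + 6*x - 2.
Then u(x)^2 = 4*x**6 - 12*x**5 + 17*x**4 - 4*x**3 - 8*x**2 + 8*x + 4 and u'(x)^2 = 36*x**4 - 72*x**3 + 60*x**2 - 24*x + 4.
Integrate each monomial from 0 to 4 using ∫_0^4 c·x^n dx = c·4^(n+1)/(n+1):
  ∫_0^4 u(x)^2 dx = ∫_0^4 (4*x^6 - 12*x^5 + 17*x^4 - 4*x^3 - 8*x^2 + 8*x + 4) dx. Term by term:
    ∫_0^4 4*x^6 dx = 65536/7;  ∫_0^4 -12*x^5 dx = -8192;  ∫_0^4 17*x^4 dx = 17408/5;
    ∫_0^4 -4*x^3 dx = -256;  ∫_0^4 -8*x^2 dx = -512/3;  ∫_0^4 8*x dx = 64;
    ∫_0^4 4 dx = 16.
  Sum: 65536/7 − 8192 + 17408/5 − 256 − 512/3 + 64 + 16 = 452048/105.
  ∫_0^4 u'(x)^2 dx = ∫_0^4 (36*x^4 - 72*x^3 + 60*x^2 - 24*x + 4) dx. Term by term:
    ∫_0^4 36*x^4 dx = 36864/5;  ∫_0^4 -72*x^3 dx = -4608;  ∫_0^4 60*x^2 dx = 1280;
    ∫_0^4 -24*x dx = -192;  ∫_0^4 4 dx = 16.
  Sum: 36864/5 − 4608 + 1280 − 192 + 16 = 19344/5.
Adding: ||u||_{H^1}^2 = 452048/105 + 19344/5 = 858272/105.


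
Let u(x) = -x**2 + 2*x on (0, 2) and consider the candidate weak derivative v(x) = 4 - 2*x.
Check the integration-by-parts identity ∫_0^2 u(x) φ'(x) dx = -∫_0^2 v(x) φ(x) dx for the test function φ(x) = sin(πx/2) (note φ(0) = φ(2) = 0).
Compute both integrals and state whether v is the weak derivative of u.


LHS = 0, RHS = -8/π. No, v is not the weak derivative of u.

u(x) = -x**2 + 2*x, classical derivative u'(x) = 2 - 2*x.
φ(x) = sin(πx/2), so φ'(x) = π*cos(π*x/2)/2.
Note φ(0) = φ(2) = 0, so the boundary term u·φ vanishes.
LHS = ∫_0^2 u(x) φ'(x) dx = ∫_0^2 (-π*x^2*cos(π*x/2)/2 + π*x*cos(π*x/2)) dx. Term by term:
  ∫_0^2 π*x*cos(π*x/2) dx = -8/π;  ∫_0^2 -π*x^2*cos(π*x/2)/2 dx = 8/π.
Sum: -8/π + 8/π = 0.
So LHS = 0.
∫_0^2 v(x) φ(x) dx = ∫_0^2 (-2*x*sin(π*x/2) + 4*sin(π*x/2)) dx. Term by term:
  ∫_0^2 4*sin(π*x/2) dx = 16/π;  ∫_0^2 -2*x*sin(π*x/2) dx = -8/π.
Sum: 16/π − 8/π = 8/π.
So RHS = -∫_0^2 v(x) φ(x) dx = -8/π.
LHS − RHS = 8/π ≠ 0, so the identity fails.
(For a valid weak derivative the identity must hold for EVERY test function, in particular this one. The failure shows v is NOT the weak derivative of u.)
Correct weak derivative would be u'(x) = 2 - 2*x.


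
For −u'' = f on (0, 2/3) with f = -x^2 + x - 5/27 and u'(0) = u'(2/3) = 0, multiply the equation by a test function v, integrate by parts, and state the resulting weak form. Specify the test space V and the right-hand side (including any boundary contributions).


V = H^1(0, 2/3) (no boundary constraint on v; u is determined up to an additive constant); weak form: ∫_0^2/3 u'v' dx = ∫_0^2/3 (-x^2 + x - 5/27) v dx for all v ∈ V.

Multiply both sides by a test function v and integrate from 0 to 2/3:
  ∫_0^2/3 −u''(x) v(x) dx = ∫_0^2/3 f(x) v(x) dx.
Integrate the LHS by parts once:
  ∫_0^2/3 −u'' v dx = −[u'(x) v(x)]_0^2/3 + ∫_0^2/3 u'(x) v'(x) dx.
Thus ∫_0^2/3 u'(x) v'(x) dx = ∫_0^2/3 f(x) v(x) dx + [u'(x) v(x)]_0^2/3.
Choose V so that boundary terms are either known or forced to vanish.
u has homogeneous Neumann: u'(0) = u'(2/3) = 0. So [u' v]_0^2/3 = 0·v(2/3) − 0·v(0) = 0 for any v; take V = H^1(0, 2/3).
Weak formulation: find u (satisfying any essential BC) such that ∫_0^2/3 u'(x) v'(x) dx = ∫_0^2/3 f v dx for all v ∈ V (homogeneous Neumann, so boundary terms vanish).
Substituting f(x) = -x^2 + x - 5/27, the right-hand side is ∫_0^2/3 (-x^2 + x - 5/27) v dx.
Compatibility check (pure Neumann): taking v ≡ 1 ∈ V gives 0 = ∫_0^2/3 f dx + (0) − (0), i.e. ∫_0^2/3 f dx must equal u'(0) − u'(2/3) = 0. Indeed ∫_0^2/3 (-x^2 + x - 5/27) dx = 0, so the data are compatible. The solution is then unique only up to an additive constant (fix it e.g. by requiring ∫_0^2/3 u dx = 0).


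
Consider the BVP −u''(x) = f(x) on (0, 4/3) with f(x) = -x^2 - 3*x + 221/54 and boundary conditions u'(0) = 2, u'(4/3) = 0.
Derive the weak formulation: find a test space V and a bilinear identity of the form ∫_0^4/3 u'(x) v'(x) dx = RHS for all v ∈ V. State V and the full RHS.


V = H^1(0, 4/3) (v unrestricted at boundary; u is determined up to an additive constant); weak form: ∫_0^4/3 u'v' dx = ∫_0^4/3 (-x^2 - 3*x + 221/54) v dx − 2·v(0) for all v ∈ V.

Multiply both sides by a test function v and integrate from 0 to 4/3:
  ∫_0^4/3 −u''(x) v(x) dx = ∫_0^4/3 f(x) v(x) dx.
Integrate the LHS by parts once:
  ∫_0^4/3 −u'' v dx = −[u'(x) v(x)]_0^4/3 + ∫_0^4/3 u'(x) v'(x) dx.
Thus ∫_0^4/3 u'(x) v'(x) dx = ∫_0^4/3 f(x) v(x) dx + [u'(x) v(x)]_0^4/3.
Choose V so that boundary terms are either known or forced to vanish.
u has inhomogeneous Neumann u'(0) = 2, u'(4/3) = 0. [u' v]_0^4/3 = (0)·v(4/3) − (2)·v(0) = − 2·v(0). Take V = H^1(0, 4/3); boundary term becomes part of RHS.
Weak formulation: find u (satisfying any essential BC) such that ∫_0^4/3 u'(x) v'(x) dx = ∫_0^4/3 f v dx − 2·v(0) for all v ∈ V (Neumann data are natural BCs: they enter the RHS as boundary terms).
Substituting f(x) = -x^2 - 3*x + 221/54, the right-hand side is ∫_0^4/3 (-x^2 - 3*x + 221/54) v dx − 2·v(0).
Compatibility check (pure Neumann): taking v ≡ 1 ∈ V gives 0 = ∫_0^4/3 f dx + (0) − (2), i.e. ∫_0^4/3 f dx must equal u'(0) − u'(4/3) = 2. Indeed ∫_0^4/3 (-x^2 - 3*x + 221/54) dx = 2, so the data are compatible. The solution is then unique only up to an additive constant (fix it e.g. by requiring ∫_0^4/3 u dx = 0).


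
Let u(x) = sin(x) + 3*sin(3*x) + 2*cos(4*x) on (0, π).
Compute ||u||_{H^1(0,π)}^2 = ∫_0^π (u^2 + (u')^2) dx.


||u||_{H^1(0,π)}^2 = -19312/105 + 80*π

u'(x) = -8*sin(4*x) + cos(x) + 9*cos(3*x).
Expand u² and (u')² and integrate term by term on (0, π), using: for integers n ≥ 1, ∫_0^π sin²(nx) dx = ∫_0^π cos²(nx) dx = π/2; for n ≠ n', ∫_0^π sin(nx)sin(n'x) dx = ∫_0^π cos(nx)cos(n'x) dx = 0; and by product-to-sum, ∫_0^π sin(nx)cos(n'x) dx = ½∫_0^π [sin((n+n')x) + sin((n−n')x)] dx, which is 0 when n+n' is even and 2n/(n²−n'²) when n+n' is odd (it need not vanish on (0, π)).
  u² squared terms: (2)²·∫cos(4x)² dx = 4·π/2 = 2*π;  (3)²·∫sin(3x)² dx = 9·π/2 = 9*π/2;  (1)²·∫sin(x)² dx = 1·π/2 = π/2.
  u² cross terms: 2·(2)·(3)·∫cos(4x)·sin(3x) dx = 12·(-6/7) = -72/7;  2·(2)·(1)·∫cos(4x)·sin(x) dx = 4·(-2/15) = -8/15;  2·(3)·(1)·∫sin(3x)·sin(x) dx = 6·(0) = 0.
  So ∫_0^π u² dx = 2*π + 9*π/2 + π/2 − 72/7 − 8/15 + 0 = -1136/105 + 7*π.
  (u')² squared terms: (-8)²·∫sin(4x)² dx = 64·π/2 = 32*π;  (9)²·∫cos(3x)² dx = 81·π/2 = 81*π/2;  (1)²·∫cos(x)² dx = 1·π/2 = π/2.
  (u')² cross terms: 2·(-8)·(9)·∫sin(4x)·cos(3x) dx = -144·(8/7) = -1152/7;  2·(-8)·(1)·∫sin(4x)·cos(x) dx = -16·(8/15) = -128/15;  2·(9)·(1)·∫cos(3x)·cos(x) dx = 18·(0) = 0.
  So ∫_0^π (u')² dx = 32*π + 81*π/2 + π/2 − 1152/7 − 128/15 + 0 = -18176/105 + 73*π.
||u||_{H^1}^2 = (-1136/105 + 7*π) + (-18176/105 + 73*π) = -19312/105 + 80*π.


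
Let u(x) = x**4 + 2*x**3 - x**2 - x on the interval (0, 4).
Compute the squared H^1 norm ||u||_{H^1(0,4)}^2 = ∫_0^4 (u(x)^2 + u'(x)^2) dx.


||u||_{H^1}^2 = 42255884/315

The H^1 norm (squared) on an interval (0, L) is
  ||u||_{H^1}^2 = ∫_0^L u(x)^2 dx + ∫_0^L u'(x)^2 dx.
Compute u'(x) = 4*x**3 + 6*x**2 - 2*x - 1.
Then u(x)^2 = x**8 + 4*x**7 + 2*x**6 - 6*x**5 - 3*x**4 + 2*x**3 + x**2 and u'(x)^2 = 16*x**6 + 48*x**5 + 20*x**4 - 32*x**3 - 8*x**2 + 4*x + 1.
Integrate each monomial from 0 to 4 using ∫_0^4 c·x^n dx = c·4^(n+1)/(n+1):
  ∫_0^4 u(x)^2 dx = ∫_0^4 (x^8 + 4*x^7 + 2*x^6 - 6*x^5 - 3*x^4 + 2*x^3 + x^2) dx. Term by term:
    ∫_0^4 x^8 dx = 262144/9;  ∫_0^4 4*x^7 dx = 32768;  ∫_0^4 2*x^6 dx = 32768/7;
    ∫_0^4 -6*x^5 dx = -4096;  ∫_0^4 -3*x^4 dx = -3072/5;  ∫_0^4 2*x^3 dx = 128;
    ∫_0^4 x^2 dx = 64/3.
  Sum: 262144/9 + 32768 + 32768/7 − 4096 − 3072/5 + 128 + 64/3 = 19534784/315.
  ∫_0^4 u'(x)^2 dx = ∫_0^4 (16*x^6 + 48*x^5 + 20*x^4 - 32*x^3 - 8*x^2 + 4*x + 1) dx. Term by term:
    ∫_0^4 16*x^6 dx = 262144/7;  ∫_0^4 48*x^5 dx = 32768;  ∫_0^4 20*x^4 dx = 4096;
    ∫_0^4 -32*x^3 dx = -2048;  ∫_0^4 -8*x^2 dx = -512/3;  ∫_0^4 4*x dx = 32;
    ∫_0^4 1 dx = 4.
  Sum: 262144/7 + 32768 + 4096 − 2048 − 512/3 + 32 + 4 = 1514740/21.
Adding: ||u||_{H^1}^2 = 19534784/315 + 1514740/21 = 42255884/315.


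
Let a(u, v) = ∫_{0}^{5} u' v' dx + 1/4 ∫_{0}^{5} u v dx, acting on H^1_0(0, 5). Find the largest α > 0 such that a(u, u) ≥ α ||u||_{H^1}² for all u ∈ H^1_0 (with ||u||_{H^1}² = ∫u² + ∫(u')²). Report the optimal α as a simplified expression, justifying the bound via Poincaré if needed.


α = (25/4 + π^2)/(π^2 + 25)

Coercivity of a(·,·) on H^1_0(0, 5) means a(u, u) ≥ α ||u||_{H^1}² for every u ∈ H^1_0.
The interval has length L = 5, and Poincaré/coercivity depend only on L. Here a(u, u) = ∫(u')² + (1/4)·∫u².
Here 0 < c = 1/4 < 1. The condition a(u,u) ≥ α||u||_{H^1}² reads (1−α)∫(u')² ≥ (α−c)∫u². Any admissible α is ≤ 1 (rapidly oscillating u have ∫u²/∫(u')² → 0), and α = 1 would force 0 ≥ (1−c)∫u², impossible since c < 1; so 1−α > 0. By the sharp Poincaré inequality on H^1_0 of an interval of length L, ∫(u')² ≥ (π/L)²∫u² with equality for the first sine mode sin(π(x−x₀)/L) (x₀ the left endpoint), so the inequality holds for all u iff (1−α)(π/L)² ≥ α − c, i.e. α ≤ ((π/L)² + c)/((π/L)² + 1) = (1 + c(L/π)²)/(1 + (L/π)²). With (π/L)² = π^2/25 and c = 1/4, the largest admissible constant is α = ((π/L)² + c)/((π/L)² + 1).
Simplifying, α = (25/4 + π^2)/(π^2 + 25).


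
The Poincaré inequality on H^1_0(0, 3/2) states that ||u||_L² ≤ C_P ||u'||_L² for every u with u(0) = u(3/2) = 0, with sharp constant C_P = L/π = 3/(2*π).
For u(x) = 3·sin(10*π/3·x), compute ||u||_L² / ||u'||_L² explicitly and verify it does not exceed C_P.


||u||_L² / ||u'||_L² = 3/(10*π) < C_P = 3/(2*π).

u(x) = 3·sin(10*π/3·x), so u'(x) = 10*π*cos(10*π*x/3).
Writing u(x) = A·sin(kπx/L) with A = 3 and k = 5, use ∫_0^L sin²(kπx/L) dx = L/2 and ∫_0^L cos²(kπx/L) dx = L/2.
u² = 9·sin²(10*π/3·x) and (u')² = 100*π^2·cos²(10*π/3·x), and each of sin², cos² integrates to L/2 = 3/4 over (0, 3/2).
∫_0^3/2 u² dx = 27/4, so ||u||_L² = 3*sqrt(3)/2.
∫_0^3/2 (u')² dx = 75*π^2, so ||u'||_L² = 5*sqrt(3)*π.
Ratio ||u||_L² / ||u'||_L² = 3/(10*π).
Sharp Poincaré constant on H^1_0(0, 3/2) is C_P = L/π = 3/(2*π), achieved by sin(2*π/3·x).
This is the k = 5 harmonic; the ratio L/(kπ) is strictly less than C_P = L/π, consistent with the sharp inequality ||u||_L² ≤ C_P ||u'||_L².


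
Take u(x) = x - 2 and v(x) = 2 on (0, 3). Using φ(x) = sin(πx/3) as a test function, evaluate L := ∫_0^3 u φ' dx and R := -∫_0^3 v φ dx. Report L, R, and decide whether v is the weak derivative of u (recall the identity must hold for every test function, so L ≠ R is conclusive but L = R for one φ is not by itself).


LHS = -6/π, RHS = -12/π. No, v is not the weak derivative of u.

u(x) = x - 2, classical derivative u'(x) = 1.
φ(x) = sin(πx/3), so φ'(x) = π*cos(π*x/3)/3.
Note φ(0) = φ(3) = 0, so the boundary term u·φ vanishes.
LHS = ∫_0^3 u(x) φ'(x) dx = ∫_0^3 (π*x*cos(π*x/3)/3 - 2*π*cos(π*x/3)/3) dx. Term by term:
  ∫_0^3 -2*π*cos(π*x/3)/3 dx = 0;  ∫_0^3 π*x*cos(π*x/3)/3 dx = -6/π.
Sum: 0 − 6/π = -6/π.
So LHS = -6/π.
∫_0^3 v(x) φ(x) dx = ∫_0^3 (2*sin(π*x/3)) dx. Term by term:
  ∫_0^3 2*sin(π*x/3) dx = 12/π.
So RHS = -∫_0^3 v(x) φ(x) dx = -12/π.
LHS − RHS = 6/π ≠ 0, so the identity fails.
(For a valid weak derivative the identity must hold for EVERY test function, in particular this one. The failure shows v is NOT the weak derivative of u.)
Correct weak derivative would be u'(x) = 1.


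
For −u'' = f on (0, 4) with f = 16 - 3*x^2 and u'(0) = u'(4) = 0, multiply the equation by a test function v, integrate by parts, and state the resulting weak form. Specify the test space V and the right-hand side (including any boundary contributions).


V = H^1(0, 4) (no boundary constraint on v; u is determined up to an additive constant); weak form: ∫_0^4 u'v' dx = ∫_0^4 (16 - 3*x^2) v dx for all v ∈ V.

Multiply both sides by a test function v and integrate from 0 to 4:
  ∫_0^4 −u''(x) v(x) dx = ∫_0^4 f(x) v(x) dx.
Integrate the LHS by parts once:
  ∫_0^4 −u'' v dx = −[u'(x) v(x)]_0^4 + ∫_0^4 u'(x) v'(x) dx.
Thus ∫_0^4 u'(x) v'(x) dx = ∫_0^4 f(x) v(x) dx + [u'(x) v(x)]_0^4.
Choose V so that boundary terms are either known or forced to vanish.
u has homogeneous Neumann: u'(0) = u'(4) = 0. So [u' v]_0^4 = 0·v(4) − 0·v(0) = 0 for any v; take V = H^1(0, 4).
Weak formulation: find u (satisfying any essential BC) such that ∫_0^4 u'(x) v'(x) dx = ∫_0^4 f v dx for all v ∈ V (homogeneous Neumann, so boundary terms vanish).
Substituting f(x) = 16 - 3*x^2, the right-hand side is ∫_0^4 (16 - 3*x^2) v dx.
Compatibility check (pure Neumann): taking v ≡ 1 ∈ V gives 0 = ∫_0^4 f dx + (0) − (0), i.e. ∫_0^4 f dx must equal u'(0) − u'(4) = 0. Indeed ∫_0^4 (16 - 3*x^2) dx = 0, so the data are compatible. The solution is then unique only up to an additive constant (fix it e.g. by requiring ∫_0^4 u dx = 0).


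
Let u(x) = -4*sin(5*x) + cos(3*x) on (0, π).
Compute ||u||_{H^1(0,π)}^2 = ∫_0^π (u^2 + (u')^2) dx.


||u||_{H^1(0,π)}^2 = 213*π

u'(x) = -3*sin(3*x) - 20*cos(5*x).
Expand u² and (u')² and integrate term by term on (0, π), using: for integers n ≥ 1, ∫_0^π sin²(nx) dx = ∫_0^π cos²(nx) dx = π/2; for n ≠ n', ∫_0^π sin(nx)sin(n'x) dx = ∫_0^π cos(nx)cos(n'x) dx = 0; and by product-to-sum, ∫_0^π sin(nx)cos(n'x) dx = ½∫_0^π [sin((n+n')x) + sin((n−n')x)] dx, which is 0 when n+n' is even and 2n/(n²−n'²) when n+n' is odd (it need not vanish on (0, π)).
  u² squared terms: (-4)²·∫sin(5x)² dx = 16·π/2 = 8*π;  (1)²·∫cos(3x)² dx = 1·π/2 = π/2.
  u² cross terms: 2·(-4)·(1)·∫sin(5x)·cos(3x) dx = -8·(0) = 0.
  So ∫_0^π u² dx = 8*π + π/2 + 0 = 17*π/2.
  (u')² squared terms: (-20)²·∫cos(5x)² dx = 400·π/2 = 200*π;  (-3)²·∫sin(3x)² dx = 9·π/2 = 9*π/2.
  (u')² cross terms: 2·(-20)·(-3)·∫cos(5x)·sin(3x) dx = 120·(0) = 0.
  So ∫_0^π (u')² dx = 200*π + 9*π/2 + 0 = 409*π/2.
||u||_{H^1}^2 = (17*π/2) + (409*π/2) = 213*π.


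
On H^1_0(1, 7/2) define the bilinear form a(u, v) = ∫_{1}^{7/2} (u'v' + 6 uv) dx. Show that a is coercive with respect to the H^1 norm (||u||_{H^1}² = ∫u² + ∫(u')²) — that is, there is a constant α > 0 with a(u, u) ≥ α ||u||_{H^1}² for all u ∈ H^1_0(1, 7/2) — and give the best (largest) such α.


α = 1

Coercivity of a(·,·) on H^1_0(1, 7/2) means a(u, u) ≥ α ||u||_{H^1}² for every u ∈ H^1_0.
The interval has length L = 5/2, and Poincaré/coercivity depend only on L. Here a(u, u) = ∫(u')² + (6)·∫u².
Here c = 6 ≥ 1, so a(u,u) = ∫(u')² + c∫u² ≥ ∫(u')² + ∫u² = ||u||_{H^1}², i.e. α = 1 works. No larger α is possible: a(u,u) ≥ α||u||_{H^1}² means (1−α)∫(u')² ≥ (α−c)∫u², and for the modes u_n = sin(nπ(x−x₀)/L) (x₀ the left endpoint) one has ∫u_n²/∫(u_n')² = (L/(nπ))² → 0, so a(u_n,u_n)/||u_n||_{H^1}² → 1. Hence the optimal constant is α = 1.
Therefore α = 1.


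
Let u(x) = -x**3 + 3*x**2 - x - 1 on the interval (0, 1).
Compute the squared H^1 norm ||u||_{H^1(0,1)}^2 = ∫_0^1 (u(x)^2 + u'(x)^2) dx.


||u||_{H^1}^2 = 52/21

The H^1 norm (squared) on an interval (0, L) is
  ||u||_{H^1}^2 = ∫_0^L u(x)^2 dx + ∫_0^L u'(x)^2 dx.
Compute u'(x) = -3*x**2 + 6*x - 1.
Then u(x)^2 = x**6 - 6*x**5 + 11*x**4 - 4*x**3 - 5*x**2 + 2*x + 1 and u'(x)^2 = 9*x**4 - 36*x**3 + 42*x**2 - 12*x + 1.
Integrate each monomial from 0 to 1 using ∫_0^1 c·x^n dx = c·1^(n+1)/(n+1):
  ∫_0^1 u(x)^2 dx = ∫_0^1 (x^6 - 6*x^5 + 11*x^4 - 4*x^3 - 5*x^2 + 2*x + 1) dx. Term by term:
    ∫_0^1 x^6 dx = 1/7;  ∫_0^1 -6*x^5 dx = -1;  ∫_0^1 11*x^4 dx = 11/5;
    ∫_0^1 -4*x^3 dx = -1;  ∫_0^1 -5*x^2 dx = -5/3;  ∫_0^1 2*x dx = 1;
    ∫_0^1 1 dx = 1.
  Sum: 1/7 − 1 + 11/5 − 1 − 5/3 + 1 + 1 = 71/105.
  ∫_0^1 u'(x)^2 dx = ∫_0^1 (9*x^4 - 36*x^3 + 42*x^2 - 12*x + 1) dx. Term by term:
    ∫_0^1 9*x^4 dx = 9/5;  ∫_0^1 -36*x^3 dx = -9;  ∫_0^1 42*x^2 dx = 14;
    ∫_0^1 -12*x dx = -6;  ∫_0^1 1 dx = 1.
  Sum: 9/5 − 9 + 14 − 6 + 1 = 9/5.
Adding: ||u||_{H^1}^2 = 71/105 + 9/5 = 52/21.


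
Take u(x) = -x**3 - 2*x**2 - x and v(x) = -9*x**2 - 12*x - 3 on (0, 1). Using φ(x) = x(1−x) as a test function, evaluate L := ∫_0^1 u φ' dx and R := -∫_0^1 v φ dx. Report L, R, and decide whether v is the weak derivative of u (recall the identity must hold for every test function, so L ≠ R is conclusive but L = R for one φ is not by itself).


LHS = 13/20, RHS = 39/20. No, v is not the weak derivative of u.

u(x) = -x**3 - 2*x**2 - x, classical derivative u'(x) = -3*x**2 - 4*x - 1.
φ(x) = x(1−x), so φ'(x) = 1 - 2*x.
Note φ(0) = φ(1) = 0, so the boundary term u·φ vanishes.
LHS = ∫_0^1 u(x) φ'(x) dx = ∫_0^1 (2*x^4 + 3*x^3 - x) dx. Term by term:
  ∫_0^1 2*x^4 dx = 2/5;  ∫_0^1 3*x^3 dx = 3/4;  ∫_0^1 -x dx = -1/2.
Sum: 2/5 + 3/4 − 1/2 = 13/20.
So LHS = 13/20.
∫_0^1 v(x) φ(x) dx = ∫_0^1 (9*x^4 + 3*x^3 - 9*x^2 - 3*x) dx. Term by term:
  ∫_0^1 9*x^4 dx = 9/5;  ∫_0^1 3*x^3 dx = 3/4;  ∫_0^1 -9*x^2 dx = -3;
  ∫_0^1 -3*x dx = -3/2.
Sum: 9/5 + 3/4 − 3 − 3/2 = -39/20.
So RHS = -∫_0^1 v(x) φ(x) dx = 39/20.
LHS − RHS = -13/10 ≠ 0, so the identity fails.
(For a valid weak derivative the identity must hold for EVERY test function, in particular this one. The failure shows v is NOT the weak derivative of u.)
Correct weak derivative would be u'(x) = -3*x**2 - 4*x - 1.


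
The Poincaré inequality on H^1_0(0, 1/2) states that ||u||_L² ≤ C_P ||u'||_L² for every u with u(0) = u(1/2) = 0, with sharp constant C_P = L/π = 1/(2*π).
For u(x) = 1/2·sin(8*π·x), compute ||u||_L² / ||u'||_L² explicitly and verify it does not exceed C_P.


||u||_L² / ||u'||_L² = 1/(8*π) < C_P = 1/(2*π).

u(x) = 1/2·sin(8*π·x), so u'(x) = 4*π*cos(8*π*x).
Writing u(x) = A·sin(kπx/L) with A = 1/2 and k = 4, use ∫_0^L sin²(kπx/L) dx = L/2 and ∫_0^L cos²(kπx/L) dx = L/2.
u² = 1/4·sin²(8*π·x) and (u')² = 16*π^2·cos²(8*π·x), and each of sin², cos² integrates to L/2 = 1/4 over (0, 1/2).
∫_0^1/2 u² dx = 1/16, so ||u||_L² = 1/4.
∫_0^1/2 (u')² dx = 4*π^2, so ||u'||_L² = 2*π.
Ratio ||u||_L² / ||u'||_L² = 1/(8*π).
Sharp Poincaré constant on H^1_0(0, 1/2) is C_P = L/π = 1/(2*π), achieved by sin(2*π·x).
This is the k = 4 harmonic; the ratio L/(kπ) is strictly less than C_P = L/π, consistent with the sharp inequality ||u||_L² ≤ C_P ||u'||_L².
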